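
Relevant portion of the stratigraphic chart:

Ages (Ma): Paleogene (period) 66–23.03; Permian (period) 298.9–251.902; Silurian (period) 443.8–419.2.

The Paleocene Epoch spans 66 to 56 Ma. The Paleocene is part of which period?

Paleogene

The Paleocene (66–56 Ma) lies entirely within 66–23.03 Ma, the Paleogene Period.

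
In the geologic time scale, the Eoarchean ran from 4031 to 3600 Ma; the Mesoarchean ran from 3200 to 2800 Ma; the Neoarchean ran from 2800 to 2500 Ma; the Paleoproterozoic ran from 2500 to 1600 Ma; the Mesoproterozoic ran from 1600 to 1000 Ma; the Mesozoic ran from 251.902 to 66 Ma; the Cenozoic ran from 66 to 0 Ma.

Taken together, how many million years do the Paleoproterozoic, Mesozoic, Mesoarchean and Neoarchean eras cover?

1785.902 million years

Each duration: Paleoproterozoic = 900; Mesozoic = 185.902; Mesoarchean = 400; Neoarchean = 300.
Sum: 900 + 185.902 + 400 + 300 = 1785.902 Myr.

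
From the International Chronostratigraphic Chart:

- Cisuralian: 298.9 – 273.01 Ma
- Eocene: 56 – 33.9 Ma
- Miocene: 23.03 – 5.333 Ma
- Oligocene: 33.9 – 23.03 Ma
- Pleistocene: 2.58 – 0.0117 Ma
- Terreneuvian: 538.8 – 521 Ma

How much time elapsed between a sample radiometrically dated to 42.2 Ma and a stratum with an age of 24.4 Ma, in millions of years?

42.2 − 24.4 = 17.8 million years.

17.8 million years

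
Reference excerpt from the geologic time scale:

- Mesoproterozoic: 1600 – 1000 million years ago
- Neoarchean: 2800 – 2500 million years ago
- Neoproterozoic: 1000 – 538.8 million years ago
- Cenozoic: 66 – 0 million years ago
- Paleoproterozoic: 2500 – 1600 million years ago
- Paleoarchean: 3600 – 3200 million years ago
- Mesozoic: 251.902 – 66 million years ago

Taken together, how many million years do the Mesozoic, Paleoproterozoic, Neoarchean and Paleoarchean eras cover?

1785.902 million years

Each duration: Mesozoic = 185.902; Paleoproterozoic = 900; Neoarchean = 300; Paleoarchean = 400.
Sum: 185.902 + 900 + 300 + 400 = 1785.902 Myr.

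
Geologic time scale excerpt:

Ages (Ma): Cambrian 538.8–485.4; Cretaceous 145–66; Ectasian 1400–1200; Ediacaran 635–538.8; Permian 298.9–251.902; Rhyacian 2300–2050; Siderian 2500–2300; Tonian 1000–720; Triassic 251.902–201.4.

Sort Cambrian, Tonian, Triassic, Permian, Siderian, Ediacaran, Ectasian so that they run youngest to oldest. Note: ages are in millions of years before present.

Read off each span (Ma): Cambrian 538.8–485.4; Tonian 1000–720; Triassic 251.902–201.4; Permian 298.9–251.902; Siderian 2500–2300; Ediacaran 635–538.8; Ectasian 1400–1200.
Larger Ma is older, so oldest→youngest is Siderian, Ectasian, Tonian, Ediacaran, Cambrian, Permian, Triassic; reverse it for youngest→oldest.

Triassic, Permian, Cambrian, Ediacaran, Tonian, Ectasian, Siderian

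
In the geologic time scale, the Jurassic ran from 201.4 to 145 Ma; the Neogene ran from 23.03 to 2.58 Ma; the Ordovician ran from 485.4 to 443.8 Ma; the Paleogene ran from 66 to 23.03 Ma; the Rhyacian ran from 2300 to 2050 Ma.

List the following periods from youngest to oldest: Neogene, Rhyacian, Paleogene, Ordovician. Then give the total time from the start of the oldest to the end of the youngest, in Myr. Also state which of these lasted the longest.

From the excerpt: Neogene 23.03–2.58; Rhyacian 2300–2050; Paleogene 66–23.03; Ordovician 485.4–443.8 (Ma).
Larger Ma is earlier, so the oldest is Rhyacian and the youngest is Neogene; youngest to oldest: Neogene, Paleogene, Ordovician, Rhyacian.
Oldest start 2300 minus youngest end 2.58 gives 2297.42 Myr overall.
Individual lengths (start − end): Neogene 20.45; Rhyacian 250; Ordovician 41.6; Paleogene 42.97. The largest is Rhyacian at 250 Myr.

Neogene → Paleogene → Ordovician → Rhyacian; total span 2297.42 Myr; longest is Rhyacian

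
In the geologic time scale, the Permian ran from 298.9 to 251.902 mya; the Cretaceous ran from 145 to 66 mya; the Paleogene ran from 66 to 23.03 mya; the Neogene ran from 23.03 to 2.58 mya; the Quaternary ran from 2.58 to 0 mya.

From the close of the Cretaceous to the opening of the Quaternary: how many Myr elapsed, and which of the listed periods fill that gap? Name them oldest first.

63.42 million years; Paleogene, Neogene

The Cretaceous closes at 66 Ma and the Quaternary opens at 2.58 Ma, so the interval is 66 − 2.58 = 63.42 Myr.
A period fits inside if it starts at or after 66 Ma and ends at or before 2.58 Ma; oldest first that gives Paleogene, Neogene.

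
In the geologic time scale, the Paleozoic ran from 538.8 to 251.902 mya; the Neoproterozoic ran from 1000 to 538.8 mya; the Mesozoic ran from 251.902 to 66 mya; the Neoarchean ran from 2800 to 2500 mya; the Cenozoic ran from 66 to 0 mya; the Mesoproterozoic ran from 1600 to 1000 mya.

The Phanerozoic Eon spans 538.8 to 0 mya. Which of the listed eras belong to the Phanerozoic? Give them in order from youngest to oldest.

Cenozoic, Mesozoic, Paleozoic

Eras with both bounds inside 538.8–0 Ma: Cenozoic (66–0), Mesozoic (251.902–66), Paleozoic (538.8–251.902).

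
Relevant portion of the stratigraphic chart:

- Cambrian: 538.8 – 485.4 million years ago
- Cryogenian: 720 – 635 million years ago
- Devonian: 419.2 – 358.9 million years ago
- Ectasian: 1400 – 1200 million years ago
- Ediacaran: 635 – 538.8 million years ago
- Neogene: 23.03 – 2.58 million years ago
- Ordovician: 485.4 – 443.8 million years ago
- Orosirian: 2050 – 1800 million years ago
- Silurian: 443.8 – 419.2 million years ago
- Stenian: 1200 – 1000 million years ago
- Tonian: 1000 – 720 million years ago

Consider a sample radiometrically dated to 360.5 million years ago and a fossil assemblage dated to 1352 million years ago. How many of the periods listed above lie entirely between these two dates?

7

The older date is 1352 Ma and the younger is 360.5 Ma.
Periods with start < 1352 and end > 360.5 Ma: Stenian (1200–1000), Tonian (1000–720), Cryogenian (720–635), Ediacaran (635–538.8), Cambrian (538.8–485.4), Ordovician (485.4–443.8), Silurian (443.8–419.2).
That is 7 complete periods.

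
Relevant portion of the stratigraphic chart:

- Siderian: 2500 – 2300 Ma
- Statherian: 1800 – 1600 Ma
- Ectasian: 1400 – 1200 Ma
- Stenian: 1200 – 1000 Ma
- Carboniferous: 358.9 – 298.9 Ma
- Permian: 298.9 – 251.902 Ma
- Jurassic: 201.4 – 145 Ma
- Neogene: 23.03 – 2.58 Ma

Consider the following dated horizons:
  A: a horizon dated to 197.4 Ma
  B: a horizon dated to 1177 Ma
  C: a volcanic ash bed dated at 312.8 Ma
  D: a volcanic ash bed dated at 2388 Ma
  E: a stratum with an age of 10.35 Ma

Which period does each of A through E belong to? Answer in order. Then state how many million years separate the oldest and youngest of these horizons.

A — Jurassic; B — Stenian; C — Carboniferous; D — Siderian; E — Neogene; span 2377.65 million years

A: 197.4 Ma lies in 201.4–145 Ma, so Jurassic.
B: 1177 Ma lies in 1200–1000 Ma, so Stenian.
C: 312.8 Ma lies in 358.9–298.9 Ma, so Carboniferous.
D: 2388 Ma lies in 2500–2300 Ma, so Siderian.
E: 10.35 Ma lies in 23.03–2.58 Ma, so Neogene.
Oldest = 2388 Ma, youngest = 10.35 Ma → span 2377.65 Myr.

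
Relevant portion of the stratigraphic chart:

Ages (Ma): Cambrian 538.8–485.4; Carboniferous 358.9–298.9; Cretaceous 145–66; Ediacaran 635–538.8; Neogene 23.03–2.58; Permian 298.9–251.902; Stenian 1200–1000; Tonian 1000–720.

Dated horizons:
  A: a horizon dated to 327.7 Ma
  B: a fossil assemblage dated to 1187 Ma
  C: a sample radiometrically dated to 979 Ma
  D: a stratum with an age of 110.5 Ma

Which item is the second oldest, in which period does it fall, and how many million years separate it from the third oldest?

Larger Ma means older, so oldest first: B 1187 > C 979 > A 327.7 > D 110.5.
Counting 2 along gives C (979 Ma); the excerpt puts that inside the Tonian, 1000–720 Ma.
Next in line is A (327.7 Ma), and 979 − 327.7 = 651.3 Myr.

C, in the Tonian; 651.3 million years to A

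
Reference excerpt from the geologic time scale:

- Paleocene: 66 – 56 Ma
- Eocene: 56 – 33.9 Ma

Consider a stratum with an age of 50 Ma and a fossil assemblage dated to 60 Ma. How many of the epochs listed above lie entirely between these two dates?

0

The older date is 60 Ma and the younger is 50 Ma.
No epoch both begins after 60 Ma and ends before 50 Ma, so the count is 0.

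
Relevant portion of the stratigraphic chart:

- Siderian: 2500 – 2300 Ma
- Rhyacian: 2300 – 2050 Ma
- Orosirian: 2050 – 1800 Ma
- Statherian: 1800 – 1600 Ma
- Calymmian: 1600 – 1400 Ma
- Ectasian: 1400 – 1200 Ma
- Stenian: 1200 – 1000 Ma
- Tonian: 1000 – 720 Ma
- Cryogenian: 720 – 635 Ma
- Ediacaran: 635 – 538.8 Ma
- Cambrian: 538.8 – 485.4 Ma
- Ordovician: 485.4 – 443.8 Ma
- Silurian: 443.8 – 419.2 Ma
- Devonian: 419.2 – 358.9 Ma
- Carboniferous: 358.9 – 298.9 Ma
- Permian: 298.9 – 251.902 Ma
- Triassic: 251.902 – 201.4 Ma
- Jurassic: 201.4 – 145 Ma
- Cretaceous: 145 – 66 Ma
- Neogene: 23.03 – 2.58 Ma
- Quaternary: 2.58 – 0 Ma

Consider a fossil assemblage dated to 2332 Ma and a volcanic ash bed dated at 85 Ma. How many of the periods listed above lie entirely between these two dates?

17

2332 Ma sits inside the Siderian (2500–2300) and 85 Ma inside the Cretaceous (145–66); neither of those is wholly between the two dates.
The listed periods lying completely between them are Rhyacian, Orosirian, Statherian, Calymmian, Ectasian, Stenian, Tonian, Cryogenian, Ediacaran, Cambrian, Ordovician, Silurian, Devonian, Carboniferous, Permian, Triassic, Jurassic — 17 in all.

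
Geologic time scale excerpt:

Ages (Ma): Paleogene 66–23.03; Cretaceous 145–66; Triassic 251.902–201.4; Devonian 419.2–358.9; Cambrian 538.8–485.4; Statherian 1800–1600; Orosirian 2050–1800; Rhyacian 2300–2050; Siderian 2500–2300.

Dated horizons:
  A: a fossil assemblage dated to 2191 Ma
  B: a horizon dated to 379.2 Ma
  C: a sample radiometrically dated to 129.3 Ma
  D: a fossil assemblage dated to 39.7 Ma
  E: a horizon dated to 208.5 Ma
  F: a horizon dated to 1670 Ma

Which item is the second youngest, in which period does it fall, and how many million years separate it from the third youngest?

C, in the Cretaceous; 79.2 million years to E

Sorted youngest-first by Ma: D (39.7), C (129.3), E (208.5), B (379.2), F (1670), A (2191).
The second youngest is C at 129.3 Ma, which lies in 145–66 Ma: the Cretaceous.
The third youngest is E at 208.5 Ma; separation = |129.3 − 208.5| = 79.2 Myr.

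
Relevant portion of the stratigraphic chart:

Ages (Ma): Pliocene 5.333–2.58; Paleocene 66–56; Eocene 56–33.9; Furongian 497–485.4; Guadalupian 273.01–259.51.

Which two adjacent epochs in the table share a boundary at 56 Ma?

The Paleocene ends at 56 Ma and the Eocene begins at 56 Ma, so they share that boundary.

Paleocene and Eocene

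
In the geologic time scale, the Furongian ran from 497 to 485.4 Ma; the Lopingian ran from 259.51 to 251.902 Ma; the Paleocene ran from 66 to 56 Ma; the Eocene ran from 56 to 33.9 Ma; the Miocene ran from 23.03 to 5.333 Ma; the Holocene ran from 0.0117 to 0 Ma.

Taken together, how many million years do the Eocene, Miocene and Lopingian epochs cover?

Duration is start − end for each: (56 − 33.9) + (23.03 − 5.333) + (259.51 − 251.902).
That is 22.1 + 17.697 + 7.608, which totals 47.405 million years.

47.405 million years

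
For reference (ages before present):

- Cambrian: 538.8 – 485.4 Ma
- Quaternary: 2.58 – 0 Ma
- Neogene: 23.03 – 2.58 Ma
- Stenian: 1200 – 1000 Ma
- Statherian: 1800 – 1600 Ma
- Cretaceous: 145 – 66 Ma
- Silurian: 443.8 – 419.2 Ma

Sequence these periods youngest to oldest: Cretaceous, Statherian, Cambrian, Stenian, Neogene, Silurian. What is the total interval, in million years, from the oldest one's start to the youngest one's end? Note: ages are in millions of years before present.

Neogene → Cretaceous → Silurian → Cambrian → Stenian → Statherian; total span 1797.42 Myr

Start ages (Ma): Statherian 1800, Stenian 1200, Cambrian 538.8, Silurian 443.8, Cretaceous 145, Neogene 23.03.
Ordered youngest to oldest: Neogene, Cretaceous, Silurian, Cambrian, Stenian, Statherian.
Span = 1800 − 2.58 = 1797.42 Myr.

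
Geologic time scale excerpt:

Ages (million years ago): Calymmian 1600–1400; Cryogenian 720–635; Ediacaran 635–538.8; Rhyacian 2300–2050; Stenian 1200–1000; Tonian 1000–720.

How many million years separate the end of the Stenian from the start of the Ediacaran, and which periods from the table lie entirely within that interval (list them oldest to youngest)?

365 million years; Tonian, Cryogenian

The Stenian closes at 1000 Ma and the Ediacaran opens at 635 Ma, so the interval is 1000 − 635 = 365 Myr.
A period fits inside if it starts at or after 1000 Ma and ends at or before 635 Ma; oldest first that gives Tonian, Cryogenian.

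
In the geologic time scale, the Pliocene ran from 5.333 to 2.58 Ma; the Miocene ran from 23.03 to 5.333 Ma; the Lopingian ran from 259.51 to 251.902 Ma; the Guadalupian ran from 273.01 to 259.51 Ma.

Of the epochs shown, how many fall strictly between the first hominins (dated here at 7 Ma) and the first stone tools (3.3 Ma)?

Checking each listed span, none has both start < 7 Ma and end > 3.3 Ma — every epoch straddles one of the two dates or lies outside them — so the count is 0.

0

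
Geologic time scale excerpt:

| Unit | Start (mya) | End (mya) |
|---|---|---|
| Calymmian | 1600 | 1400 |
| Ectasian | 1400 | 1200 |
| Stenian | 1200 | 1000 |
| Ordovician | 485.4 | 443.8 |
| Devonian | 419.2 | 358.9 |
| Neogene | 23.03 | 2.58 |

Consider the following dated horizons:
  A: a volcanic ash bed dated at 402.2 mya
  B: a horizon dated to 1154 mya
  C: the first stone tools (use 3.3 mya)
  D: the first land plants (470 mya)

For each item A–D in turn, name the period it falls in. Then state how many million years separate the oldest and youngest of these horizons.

A: 402.2 Ma lies in 419.2–358.9 Ma, so Devonian.
B: 1154 Ma lies in 1200–1000 Ma, so Stenian.
C: 3.3 Ma lies in 23.03–2.58 Ma, so Neogene.
D: 470 Ma lies in 485.4–443.8 Ma, so Ordovician.
Oldest = 1154 Ma, youngest = 3.3 Ma → span 1150.7 Myr.

A — Devonian; B — Stenian; C — Neogene; D — Ordovician; span 1150.7 million years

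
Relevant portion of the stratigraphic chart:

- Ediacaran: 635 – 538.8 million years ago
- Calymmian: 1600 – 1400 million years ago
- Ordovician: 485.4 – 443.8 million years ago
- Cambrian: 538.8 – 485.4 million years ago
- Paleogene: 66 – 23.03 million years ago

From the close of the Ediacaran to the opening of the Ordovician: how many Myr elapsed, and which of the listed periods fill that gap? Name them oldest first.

53.4 million years; Cambrian

The Ediacaran closes at 538.8 Ma and the Ordovician opens at 485.4 Ma, so the interval is 538.8 − 485.4 = 53.4 Myr.
A period fits inside if it starts at or after 538.8 Ma and ends at or before 485.4 Ma; oldest first that gives Cambrian.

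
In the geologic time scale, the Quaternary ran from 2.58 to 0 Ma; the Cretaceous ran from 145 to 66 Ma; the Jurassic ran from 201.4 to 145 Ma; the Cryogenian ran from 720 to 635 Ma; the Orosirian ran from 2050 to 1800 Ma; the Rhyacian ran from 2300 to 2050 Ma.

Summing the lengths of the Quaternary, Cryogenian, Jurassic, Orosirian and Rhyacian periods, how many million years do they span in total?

643.98 million years

Each duration: Quaternary = 2.58; Cryogenian = 85; Jurassic = 56.4; Orosirian = 250; Rhyacian = 250.
Sum: 2.58 + 85 + 56.4 + 250 + 250 = 643.98 Myr.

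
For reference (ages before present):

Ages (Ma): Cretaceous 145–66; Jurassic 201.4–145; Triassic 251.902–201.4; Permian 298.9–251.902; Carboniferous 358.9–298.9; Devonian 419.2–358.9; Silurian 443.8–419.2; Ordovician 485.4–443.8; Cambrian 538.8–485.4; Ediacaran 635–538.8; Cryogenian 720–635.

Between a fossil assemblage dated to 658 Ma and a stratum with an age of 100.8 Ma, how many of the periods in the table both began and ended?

9

658 Ma sits inside the Cryogenian (720–635) and 100.8 Ma inside the Cretaceous (145–66); neither of those is wholly between the two dates.
The listed periods lying completely between them are Ediacaran, Cambrian, Ordovician, Silurian, Devonian, Carboniferous, Permian, Triassic, Jurassic — 9 in all.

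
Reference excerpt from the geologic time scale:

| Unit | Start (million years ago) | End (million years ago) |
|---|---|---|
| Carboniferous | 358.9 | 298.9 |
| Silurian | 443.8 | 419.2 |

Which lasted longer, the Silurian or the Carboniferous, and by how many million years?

Carboniferous, by 35.4 million years

Silurian: 443.8 − 419.2 = 24.6 Myr.
Carboniferous: 358.9 − 298.9 = 60 Myr.
Difference: 60 − 24.6 = 35.4 Myr, so the Carboniferous was longer.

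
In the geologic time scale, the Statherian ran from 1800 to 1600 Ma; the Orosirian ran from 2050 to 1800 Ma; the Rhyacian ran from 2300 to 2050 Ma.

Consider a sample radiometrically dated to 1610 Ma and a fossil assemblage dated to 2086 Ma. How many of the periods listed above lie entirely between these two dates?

1

The older date is 2086 Ma and the younger is 1610 Ma.
Periods with start < 2086 and end > 1610 Ma: Orosirian (2050–1800).
That is 1 complete period.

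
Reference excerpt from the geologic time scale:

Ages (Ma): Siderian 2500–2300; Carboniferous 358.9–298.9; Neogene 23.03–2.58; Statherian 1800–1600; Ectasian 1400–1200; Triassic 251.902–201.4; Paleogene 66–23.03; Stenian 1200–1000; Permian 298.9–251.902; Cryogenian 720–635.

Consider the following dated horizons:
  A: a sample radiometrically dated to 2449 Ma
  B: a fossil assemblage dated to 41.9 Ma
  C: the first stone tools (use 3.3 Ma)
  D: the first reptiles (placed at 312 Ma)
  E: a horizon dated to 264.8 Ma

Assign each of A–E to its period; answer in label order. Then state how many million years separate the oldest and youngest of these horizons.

A — Siderian; B — Paleogene; C — Neogene; D — Carboniferous; E — Permian; span 2445.7 million years

Match each age against the start–end ranges in the excerpt: A = 2449 Ma → Siderian (2500–2300); B = 41.9 Ma → Paleogene (66–23.03); C = 3.3 Ma → Neogene (23.03–2.58); D = 312 Ma → Carboniferous (358.9–298.9); E = 264.8 Ma → Permian (298.9–251.902).
The largest age is 2449 Ma and the smallest is 3.3 Ma; their difference is 2445.7 Myr.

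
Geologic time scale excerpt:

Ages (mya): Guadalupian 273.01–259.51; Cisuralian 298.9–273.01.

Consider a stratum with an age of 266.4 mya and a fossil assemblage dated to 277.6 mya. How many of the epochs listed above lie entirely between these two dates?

0

Checking each listed span, none has both start < 277.6 Ma and end > 266.4 Ma — every epoch straddles one of the two dates or lies outside them — so the count is 0.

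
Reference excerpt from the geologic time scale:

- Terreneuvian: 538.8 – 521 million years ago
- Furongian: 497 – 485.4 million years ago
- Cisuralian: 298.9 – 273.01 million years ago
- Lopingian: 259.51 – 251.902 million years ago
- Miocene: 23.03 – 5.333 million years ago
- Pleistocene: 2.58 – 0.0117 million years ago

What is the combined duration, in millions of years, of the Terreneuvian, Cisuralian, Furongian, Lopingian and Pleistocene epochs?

65.4663 million years

Duration is start − end for each: (538.8 − 521) + (298.9 − 273.01) + (497 − 485.4) + (259.51 − 251.902) + (2.58 − 0.0117).
That is 17.8 + 25.89 + 11.6 + 7.608 + 2.5683, which totals 65.4663 million years.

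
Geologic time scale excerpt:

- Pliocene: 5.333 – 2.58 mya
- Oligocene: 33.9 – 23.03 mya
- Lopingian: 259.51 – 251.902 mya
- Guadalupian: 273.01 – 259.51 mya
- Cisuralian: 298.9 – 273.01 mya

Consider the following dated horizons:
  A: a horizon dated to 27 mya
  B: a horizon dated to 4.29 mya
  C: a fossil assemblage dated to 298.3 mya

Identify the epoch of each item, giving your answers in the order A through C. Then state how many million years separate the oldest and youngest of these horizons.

A: 27 Ma lies in 33.9–23.03 Ma, so Oligocene.
B: 4.29 Ma lies in 5.333–2.58 Ma, so Pliocene.
C: 298.3 Ma lies in 298.9–273.01 Ma, so Cisuralian.
Oldest = 298.3 Ma, youngest = 4.29 Ma → span 294.01 Myr.

A — Oligocene; B — Pliocene; C — Cisuralian; span 294.01 million years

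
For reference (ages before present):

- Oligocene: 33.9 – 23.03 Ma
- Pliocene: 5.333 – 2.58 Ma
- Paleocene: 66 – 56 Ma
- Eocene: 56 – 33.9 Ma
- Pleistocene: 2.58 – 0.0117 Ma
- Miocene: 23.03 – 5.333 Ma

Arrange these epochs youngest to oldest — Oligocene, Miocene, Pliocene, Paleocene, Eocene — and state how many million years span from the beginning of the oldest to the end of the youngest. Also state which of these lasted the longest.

From the excerpt: Oligocene 33.9–23.03; Miocene 23.03–5.333; Pliocene 5.333–2.58; Paleocene 66–56; Eocene 56–33.9 (Ma).
Larger Ma is earlier, so the oldest is Paleocene and the youngest is Pliocene; youngest to oldest: Pliocene, Miocene, Oligocene, Eocene, Paleocene.
Oldest start 66 minus youngest end 2.58 gives 63.42 Myr overall.
Individual lengths (start − end): Paleocene 10; Pliocene 2.753; Oligocene 10.87; Eocene 22.1; Miocene 17.697. The largest is Eocene at 22.1 Myr.

Pliocene, Miocene, Oligocene, Eocene, Paleocene; total span 63.42 Myr; longest is Eocene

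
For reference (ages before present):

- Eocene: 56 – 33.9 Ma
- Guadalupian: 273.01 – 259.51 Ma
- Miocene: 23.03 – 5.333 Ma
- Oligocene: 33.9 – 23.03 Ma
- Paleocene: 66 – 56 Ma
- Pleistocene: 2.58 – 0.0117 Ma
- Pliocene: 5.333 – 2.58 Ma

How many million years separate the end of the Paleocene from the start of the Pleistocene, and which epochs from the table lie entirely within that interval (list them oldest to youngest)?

The Paleocene closes at 56 Ma and the Pleistocene opens at 2.58 Ma, so the interval is 56 − 2.58 = 53.42 Myr.
An epoch fits inside if it starts at or after 56 Ma and ends at or before 2.58 Ma; oldest first that gives Eocene, Oligocene, Miocene, Pliocene.

53.42 million years; Eocene, Oligocene, Miocene, Pliocene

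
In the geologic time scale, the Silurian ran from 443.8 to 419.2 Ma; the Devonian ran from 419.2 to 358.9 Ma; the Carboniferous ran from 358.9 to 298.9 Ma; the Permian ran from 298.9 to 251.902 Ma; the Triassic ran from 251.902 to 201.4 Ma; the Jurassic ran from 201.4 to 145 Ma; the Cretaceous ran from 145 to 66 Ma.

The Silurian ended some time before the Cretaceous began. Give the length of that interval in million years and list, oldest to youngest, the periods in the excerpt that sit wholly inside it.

274.2 million years; Devonian, Carboniferous, Permian, Triassic, Jurassic

End of Silurian = 419.2 Ma; start of Cretaceous = 145 Ma.
Gap = 419.2 − 145 = 274.2 Myr.
Periods wholly inside 419.2–145 Ma: Devonian (419.2–358.9), Carboniferous (358.9–298.9), Permian (298.9–251.902), Triassic (251.902–201.4), Jurassic (201.4–145).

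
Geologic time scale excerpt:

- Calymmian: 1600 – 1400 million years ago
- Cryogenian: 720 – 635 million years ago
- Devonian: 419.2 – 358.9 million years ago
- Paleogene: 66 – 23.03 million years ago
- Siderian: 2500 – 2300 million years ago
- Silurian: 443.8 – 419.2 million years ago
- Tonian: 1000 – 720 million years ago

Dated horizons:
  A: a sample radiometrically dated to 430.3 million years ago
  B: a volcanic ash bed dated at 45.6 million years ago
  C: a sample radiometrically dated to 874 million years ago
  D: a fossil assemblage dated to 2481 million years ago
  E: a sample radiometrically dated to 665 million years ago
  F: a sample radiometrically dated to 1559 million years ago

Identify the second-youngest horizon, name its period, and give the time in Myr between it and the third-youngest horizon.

A, in the Silurian; 234.7 million years to E

Smaller Ma means younger, so youngest first: B 45.6 < A 430.3 < E 665 < C 874 < F 1559 < D 2481.
Counting 2 along gives A (430.3 Ma); the excerpt puts that inside the Silurian, 443.8–419.2 Ma.
Next in line is E (665 Ma), and 665 − 430.3 = 234.7 Myr.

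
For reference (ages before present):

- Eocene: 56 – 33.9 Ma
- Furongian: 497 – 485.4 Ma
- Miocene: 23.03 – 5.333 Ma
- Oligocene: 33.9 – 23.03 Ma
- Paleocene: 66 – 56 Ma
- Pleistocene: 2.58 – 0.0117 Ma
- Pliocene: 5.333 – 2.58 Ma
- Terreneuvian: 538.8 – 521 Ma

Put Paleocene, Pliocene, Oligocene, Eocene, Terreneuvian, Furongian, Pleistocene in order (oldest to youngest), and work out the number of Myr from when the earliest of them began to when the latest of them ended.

Terreneuvian → Furongian → Paleocene → Eocene → Oligocene → Pliocene → Pleistocene; total span 538.7883 Myr

Start ages (Ma): Terreneuvian 538.8, Furongian 497, Paleocene 66, Eocene 56, Oligocene 33.9, Pliocene 5.333, Pleistocene 2.58.
Ordered oldest to youngest: Terreneuvian, Furongian, Paleocene, Eocene, Oligocene, Pliocene, Pleistocene.
Span = 538.8 − 0.0117 = 538.7883 Myr.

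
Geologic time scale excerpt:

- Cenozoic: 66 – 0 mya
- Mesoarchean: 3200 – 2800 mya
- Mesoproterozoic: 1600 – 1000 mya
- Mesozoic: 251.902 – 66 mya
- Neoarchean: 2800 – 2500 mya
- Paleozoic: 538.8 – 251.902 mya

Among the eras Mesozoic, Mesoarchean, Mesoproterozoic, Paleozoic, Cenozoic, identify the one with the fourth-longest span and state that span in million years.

Mesozoic, 185.902 million years

Durations: Mesozoic 185.902; Mesoarchean 400; Mesoproterozoic 600; Paleozoic 286.898; Cenozoic 66 Myr.
Sorted longest-first: Mesoproterozoic (600), Mesoarchean (400), Paleozoic (286.898), Mesozoic (185.902), Cenozoic (66).
The fourth longest is Mesozoic at 185.902 Myr.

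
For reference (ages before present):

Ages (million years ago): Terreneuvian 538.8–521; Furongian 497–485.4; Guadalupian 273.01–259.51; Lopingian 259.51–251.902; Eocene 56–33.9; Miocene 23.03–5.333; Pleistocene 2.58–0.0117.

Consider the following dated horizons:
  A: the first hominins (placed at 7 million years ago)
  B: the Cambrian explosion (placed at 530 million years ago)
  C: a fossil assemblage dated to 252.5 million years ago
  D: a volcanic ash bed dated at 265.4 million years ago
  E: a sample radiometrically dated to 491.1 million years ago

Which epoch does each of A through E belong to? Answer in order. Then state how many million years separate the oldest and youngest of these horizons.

A — Miocene; B — Terreneuvian; C — Lopingian; D — Guadalupian; E — Furongian; span 523 million years

A: 7 Ma lies in 23.03–5.333 Ma, so Miocene.
B: 530 Ma lies in 538.8–521 Ma, so Terreneuvian.
C: 252.5 Ma lies in 259.51–251.902 Ma, so Lopingian.
D: 265.4 Ma lies in 273.01–259.51 Ma, so Guadalupian.
E: 491.1 Ma lies in 497–485.4 Ma, so Furongian.
Oldest = 530 Ma, youngest = 7 Ma → span 523 Myr.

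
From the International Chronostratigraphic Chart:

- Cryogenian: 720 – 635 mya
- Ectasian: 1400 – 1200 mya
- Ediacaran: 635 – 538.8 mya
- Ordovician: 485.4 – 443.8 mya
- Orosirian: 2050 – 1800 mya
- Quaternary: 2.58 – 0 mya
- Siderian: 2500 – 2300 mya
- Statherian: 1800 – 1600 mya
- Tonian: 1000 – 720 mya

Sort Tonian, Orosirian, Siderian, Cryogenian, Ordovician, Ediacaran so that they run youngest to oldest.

Read off each span (Ma): Tonian 1000–720; Orosirian 2050–1800; Siderian 2500–2300; Cryogenian 720–635; Ordovician 485.4–443.8; Ediacaran 635–538.8.
Larger Ma is older, so oldest→youngest is Siderian, Orosirian, Tonian, Cryogenian, Ediacaran, Ordovician; reverse it for youngest→oldest.

Ordovician, Ediacaran, Cryogenian, Tonian, Orosirian, Siderian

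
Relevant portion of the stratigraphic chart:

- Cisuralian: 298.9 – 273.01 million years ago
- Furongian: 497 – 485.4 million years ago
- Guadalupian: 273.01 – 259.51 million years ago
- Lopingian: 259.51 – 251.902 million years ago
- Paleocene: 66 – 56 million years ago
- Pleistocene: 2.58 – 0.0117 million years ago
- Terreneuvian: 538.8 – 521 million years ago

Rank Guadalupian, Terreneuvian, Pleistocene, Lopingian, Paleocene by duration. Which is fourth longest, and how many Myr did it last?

Durations: Guadalupian 13.5; Terreneuvian 17.8; Pleistocene 2.5683; Lopingian 7.608; Paleocene 10 Myr.
Sorted longest-first: Terreneuvian (17.8), Guadalupian (13.5), Paleocene (10), Lopingian (7.608), Pleistocene (2.5683).
The fourth longest is Lopingian at 7.608 Myr.

Lopingian, 7.608 million years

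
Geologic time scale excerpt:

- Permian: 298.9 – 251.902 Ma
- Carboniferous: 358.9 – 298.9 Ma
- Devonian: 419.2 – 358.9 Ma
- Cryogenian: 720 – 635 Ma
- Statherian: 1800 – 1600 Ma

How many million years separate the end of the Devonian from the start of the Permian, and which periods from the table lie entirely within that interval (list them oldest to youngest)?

End of Devonian = 358.9 Ma; start of Permian = 298.9 Ma.
Gap = 358.9 − 298.9 = 60 Myr.
Periods wholly inside 358.9–298.9 Ma: Carboniferous (358.9–298.9).

60 million years; Carboniferous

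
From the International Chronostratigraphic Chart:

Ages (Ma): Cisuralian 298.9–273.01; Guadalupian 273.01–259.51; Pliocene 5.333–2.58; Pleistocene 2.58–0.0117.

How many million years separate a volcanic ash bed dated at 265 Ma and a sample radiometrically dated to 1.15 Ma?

265 − 1.15 = 263.85 million years.

263.85 million years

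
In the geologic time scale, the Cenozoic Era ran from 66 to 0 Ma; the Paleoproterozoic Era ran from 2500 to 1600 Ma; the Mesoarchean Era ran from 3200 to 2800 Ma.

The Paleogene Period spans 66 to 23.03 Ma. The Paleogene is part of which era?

The Paleogene (66–23.03 Ma) lies entirely within 66–0 Ma, the Cenozoic Era.

Cenozoic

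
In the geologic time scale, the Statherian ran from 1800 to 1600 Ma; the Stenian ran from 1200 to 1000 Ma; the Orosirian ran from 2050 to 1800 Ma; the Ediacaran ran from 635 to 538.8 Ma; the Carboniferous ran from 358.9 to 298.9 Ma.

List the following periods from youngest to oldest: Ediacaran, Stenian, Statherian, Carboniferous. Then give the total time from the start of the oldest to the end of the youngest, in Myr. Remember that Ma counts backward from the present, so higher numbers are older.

Carboniferous, Ediacaran, Stenian, Statherian; total span 1501.1 Myr

Start ages (Ma): Statherian 1800, Stenian 1200, Ediacaran 635, Carboniferous 358.9.
Ordered youngest to oldest: Carboniferous, Ediacaran, Stenian, Statherian.
Span = 1800 − 298.9 = 1501.1 Myr.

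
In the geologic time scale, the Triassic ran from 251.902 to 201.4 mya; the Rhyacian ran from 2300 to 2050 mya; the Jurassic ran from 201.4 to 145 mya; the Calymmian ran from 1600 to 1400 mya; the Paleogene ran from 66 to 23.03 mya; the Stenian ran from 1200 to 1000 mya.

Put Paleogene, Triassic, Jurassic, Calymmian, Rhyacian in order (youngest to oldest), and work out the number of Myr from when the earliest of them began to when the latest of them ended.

Start ages (Ma): Rhyacian 2300, Calymmian 1600, Triassic 251.902, Jurassic 201.4, Paleogene 66.
Ordered youngest to oldest: Paleogene, Jurassic, Triassic, Calymmian, Rhyacian.
Span = 2300 − 23.03 = 2276.97 Myr.

Paleogene, Jurassic, Triassic, Calymmian, Rhyacian; total span 2276.97 Myr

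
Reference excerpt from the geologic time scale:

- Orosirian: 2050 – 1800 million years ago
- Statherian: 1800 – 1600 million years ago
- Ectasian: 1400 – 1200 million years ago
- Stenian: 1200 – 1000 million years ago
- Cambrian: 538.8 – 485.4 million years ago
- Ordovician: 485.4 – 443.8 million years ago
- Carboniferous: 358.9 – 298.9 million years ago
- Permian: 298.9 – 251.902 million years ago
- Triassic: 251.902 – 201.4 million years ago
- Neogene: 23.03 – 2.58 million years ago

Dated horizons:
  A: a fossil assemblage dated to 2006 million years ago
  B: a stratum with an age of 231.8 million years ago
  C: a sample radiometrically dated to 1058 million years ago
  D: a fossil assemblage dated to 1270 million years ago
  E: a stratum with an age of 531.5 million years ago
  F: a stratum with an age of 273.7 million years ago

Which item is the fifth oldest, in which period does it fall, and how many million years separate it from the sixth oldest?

F, in the Permian; 41.9 million years to B

Larger Ma means older, so oldest first: A 2006 > D 1270 > C 1058 > E 531.5 > F 273.7 > B 231.8.
Counting 5 along gives F (273.7 Ma); the excerpt puts that inside the Permian, 298.9–251.902 Ma.
Next in line is B (231.8 Ma), and 273.7 − 231.8 = 41.9 Myr.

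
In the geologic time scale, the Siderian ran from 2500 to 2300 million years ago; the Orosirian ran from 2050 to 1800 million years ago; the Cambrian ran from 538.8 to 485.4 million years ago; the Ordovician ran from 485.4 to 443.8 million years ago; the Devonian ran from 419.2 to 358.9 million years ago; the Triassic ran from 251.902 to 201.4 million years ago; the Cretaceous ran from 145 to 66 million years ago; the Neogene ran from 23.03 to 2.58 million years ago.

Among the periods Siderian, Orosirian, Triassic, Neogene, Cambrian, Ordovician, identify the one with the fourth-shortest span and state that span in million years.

Durations: Siderian 200; Orosirian 250; Triassic 50.502; Neogene 20.45; Cambrian 53.4; Ordovician 41.6 Myr.
Sorted shortest-first: Neogene (20.45), Ordovician (41.6), Triassic (50.502), Cambrian (53.4), Siderian (200), Orosirian (250).
The fourth shortest is Cambrian at 53.4 Myr.

Cambrian, 53.4 million years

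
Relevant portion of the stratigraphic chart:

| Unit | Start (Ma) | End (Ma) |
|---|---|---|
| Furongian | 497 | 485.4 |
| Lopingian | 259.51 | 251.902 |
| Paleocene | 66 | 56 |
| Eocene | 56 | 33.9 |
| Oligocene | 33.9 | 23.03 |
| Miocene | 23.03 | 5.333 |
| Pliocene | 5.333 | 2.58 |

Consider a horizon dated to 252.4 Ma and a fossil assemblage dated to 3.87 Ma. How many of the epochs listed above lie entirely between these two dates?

4

The older date is 252.4 Ma and the younger is 3.87 Ma.
Epochs with start < 252.4 and end > 3.87 Ma: Paleocene (66–56), Eocene (56–33.9), Oligocene (33.9–23.03), Miocene (23.03–5.333).
That is 4 complete epochs.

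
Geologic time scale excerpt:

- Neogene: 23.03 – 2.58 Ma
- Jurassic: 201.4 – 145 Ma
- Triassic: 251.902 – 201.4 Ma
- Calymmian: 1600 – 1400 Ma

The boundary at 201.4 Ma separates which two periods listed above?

The Triassic ends at 201.4 Ma and the Jurassic begins at 201.4 Ma, so they share that boundary.

Triassic and Jurassic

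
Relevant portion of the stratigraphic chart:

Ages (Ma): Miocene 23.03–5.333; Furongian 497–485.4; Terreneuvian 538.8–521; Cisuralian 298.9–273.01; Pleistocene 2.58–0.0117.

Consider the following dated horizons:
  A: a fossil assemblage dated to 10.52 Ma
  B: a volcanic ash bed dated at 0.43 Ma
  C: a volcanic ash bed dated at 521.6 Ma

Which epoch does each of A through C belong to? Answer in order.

A — Miocene; B — Pleistocene; C — Terreneuvian

A: 10.52 Ma lies in 23.03–5.333 Ma, so Miocene.
B: 0.43 Ma lies in 2.58–0.0117 Ma, so Pleistocene.
C: 521.6 Ma lies in 538.8–521 Ma, so Terreneuvian.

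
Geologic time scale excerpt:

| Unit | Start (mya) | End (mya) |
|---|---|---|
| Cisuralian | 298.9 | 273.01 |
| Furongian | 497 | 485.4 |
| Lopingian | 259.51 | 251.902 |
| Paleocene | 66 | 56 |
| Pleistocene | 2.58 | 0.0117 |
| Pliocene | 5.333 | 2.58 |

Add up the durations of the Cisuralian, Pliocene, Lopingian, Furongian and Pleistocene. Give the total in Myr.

Duration is start − end for each: (298.9 − 273.01) + (5.333 − 2.58) + (259.51 − 251.902) + (497 − 485.4) + (2.58 − 0.0117).
That is 25.89 + 2.753 + 7.608 + 11.6 + 2.5683, which totals 50.4193 million years.

50.4193 million years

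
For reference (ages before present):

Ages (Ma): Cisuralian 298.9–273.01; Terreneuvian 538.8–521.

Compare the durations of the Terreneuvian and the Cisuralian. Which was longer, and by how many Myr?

Terreneuvian: 538.8 − 521 = 17.8 Myr.
Cisuralian: 298.9 − 273.01 = 25.89 Myr.
Difference: 25.89 − 17.8 = 8.09 Myr, so the Cisuralian was longer.

Cisuralian, by 8.09 million years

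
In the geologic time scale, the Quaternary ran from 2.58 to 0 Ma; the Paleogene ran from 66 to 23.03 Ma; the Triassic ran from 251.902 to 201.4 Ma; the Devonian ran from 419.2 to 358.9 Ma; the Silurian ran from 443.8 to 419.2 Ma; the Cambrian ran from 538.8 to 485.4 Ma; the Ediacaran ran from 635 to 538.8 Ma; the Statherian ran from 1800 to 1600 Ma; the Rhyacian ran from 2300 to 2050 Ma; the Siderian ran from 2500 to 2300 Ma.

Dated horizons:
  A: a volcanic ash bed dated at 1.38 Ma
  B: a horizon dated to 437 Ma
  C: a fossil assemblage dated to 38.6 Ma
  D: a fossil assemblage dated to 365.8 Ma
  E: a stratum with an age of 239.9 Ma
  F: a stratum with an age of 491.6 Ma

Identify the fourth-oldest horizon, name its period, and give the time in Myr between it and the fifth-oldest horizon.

E, in the Triassic; 201.3 million years to C

Sorted oldest-first by Ma: F (491.6), B (437), D (365.8), E (239.9), C (38.6), A (1.38).
The fourth oldest is E at 239.9 Ma, which lies in 251.902–201.4 Ma: the Triassic.
The fifth oldest is C at 38.6 Ma; separation = |239.9 − 38.6| = 201.3 Myr.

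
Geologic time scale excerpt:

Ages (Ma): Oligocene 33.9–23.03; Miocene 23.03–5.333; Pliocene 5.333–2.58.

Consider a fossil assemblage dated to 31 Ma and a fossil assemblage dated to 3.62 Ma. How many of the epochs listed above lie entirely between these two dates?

1

The older date is 31 Ma and the younger is 3.62 Ma.
Epochs with start < 31 and end > 3.62 Ma: Miocene (23.03–5.333).
That is 1 complete epoch.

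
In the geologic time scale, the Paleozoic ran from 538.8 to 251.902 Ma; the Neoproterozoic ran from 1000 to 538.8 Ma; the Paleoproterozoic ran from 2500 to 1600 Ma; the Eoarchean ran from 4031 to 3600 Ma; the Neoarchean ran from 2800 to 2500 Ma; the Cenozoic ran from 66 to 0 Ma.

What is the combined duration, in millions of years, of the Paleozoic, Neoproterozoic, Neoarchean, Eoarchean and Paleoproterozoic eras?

Each duration: Paleozoic = 286.898; Neoproterozoic = 461.2; Neoarchean = 300; Eoarchean = 431; Paleoproterozoic = 900.
Sum: 286.898 + 461.2 + 300 + 431 + 900 = 2379.098 Myr.

2379.098 million years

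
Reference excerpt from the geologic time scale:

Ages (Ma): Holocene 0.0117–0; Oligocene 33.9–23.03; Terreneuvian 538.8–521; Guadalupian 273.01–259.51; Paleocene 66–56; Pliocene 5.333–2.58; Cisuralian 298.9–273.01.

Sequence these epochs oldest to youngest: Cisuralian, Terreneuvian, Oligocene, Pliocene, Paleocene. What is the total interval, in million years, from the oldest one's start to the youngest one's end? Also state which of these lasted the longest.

From the excerpt: Cisuralian 298.9–273.01; Terreneuvian 538.8–521; Oligocene 33.9–23.03; Pliocene 5.333–2.58; Paleocene 66–56 (Ma).
Larger Ma is earlier, so the oldest is Terreneuvian and the youngest is Pliocene; oldest to youngest: Terreneuvian, Cisuralian, Paleocene, Oligocene, Pliocene.
Oldest start 538.8 minus youngest end 2.58 gives 536.22 Myr overall.
Individual lengths (start − end): Terreneuvian 17.8; Pliocene 2.753; Cisuralian 25.89; Paleocene 10; Oligocene 10.87. The largest is Cisuralian at 25.89 Myr.

Terreneuvian, Cisuralian, Paleocene, Oligocene, Pliocene; total span 536.22 Myr; longest is Cisuralian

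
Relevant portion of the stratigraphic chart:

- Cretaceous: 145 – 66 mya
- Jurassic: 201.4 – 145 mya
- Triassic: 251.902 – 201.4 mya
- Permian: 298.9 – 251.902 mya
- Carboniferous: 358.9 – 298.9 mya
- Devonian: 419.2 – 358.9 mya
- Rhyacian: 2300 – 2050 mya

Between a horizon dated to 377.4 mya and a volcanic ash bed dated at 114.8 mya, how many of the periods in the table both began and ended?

377.4 Ma sits inside the Devonian (419.2–358.9) and 114.8 Ma inside the Cretaceous (145–66); neither of those is wholly between the two dates.
The listed periods lying completely between them are Carboniferous, Permian, Triassic, Jurassic — 4 in all.

4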